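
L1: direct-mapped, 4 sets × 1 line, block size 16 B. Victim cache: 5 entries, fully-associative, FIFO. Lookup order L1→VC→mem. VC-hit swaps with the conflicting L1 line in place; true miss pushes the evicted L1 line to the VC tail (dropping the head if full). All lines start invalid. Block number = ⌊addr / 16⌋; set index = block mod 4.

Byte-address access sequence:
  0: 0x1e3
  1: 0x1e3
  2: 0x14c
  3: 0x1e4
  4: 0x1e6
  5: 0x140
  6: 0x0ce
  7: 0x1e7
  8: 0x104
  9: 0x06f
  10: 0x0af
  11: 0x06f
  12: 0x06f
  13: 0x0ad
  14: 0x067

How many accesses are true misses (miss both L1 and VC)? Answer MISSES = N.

#0 0x1e3→b30/s2 MISS; vc=[]
#1 0x1e3→b30/s2 L1-HIT; vc=[]
#2 0x14c→b20/s0 MISS; vc=[]
#3 0x1e4→b30/s2 L1-HIT; vc=[]
#4 0x1e6→b30/s2 L1-HIT; vc=[]
#5 0x140→b20/s0 L1-HIT; vc=[]
#6 0xce→b12/s0 MISS; vc=[20]
#7 0x1e7→b30/s2 L1-HIT; vc=[20]
#8 0x104→b16/s0 MISS; vc=[20,12]
#9 0x6f→b6/s2 MISS; vc=[20,12,30]
#10 0xaf→b10/s2 MISS; vc=[20,12,30,6]
#11 0x6f→b6/s2 VC-HIT; vc=[20,12,30,10]
#12 0x6f→b6/s2 L1-HIT; vc=[20,12,30,10]
#13 0xad→b10/s2 VC-HIT; vc=[20,12,30,6]
#14 0x67→b6/s2 VC-HIT; vc=[20,12,30,10]

MISSES = 6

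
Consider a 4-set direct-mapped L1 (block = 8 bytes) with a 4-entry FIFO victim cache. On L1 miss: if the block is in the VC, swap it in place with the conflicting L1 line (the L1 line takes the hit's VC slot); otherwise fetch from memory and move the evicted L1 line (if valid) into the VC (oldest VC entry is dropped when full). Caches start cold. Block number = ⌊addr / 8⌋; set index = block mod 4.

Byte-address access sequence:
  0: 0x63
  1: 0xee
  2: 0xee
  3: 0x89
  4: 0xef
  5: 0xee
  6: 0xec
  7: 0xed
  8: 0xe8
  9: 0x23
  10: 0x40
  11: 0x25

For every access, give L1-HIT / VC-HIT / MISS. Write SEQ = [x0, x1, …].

  [0] addr=0x63 blk=12 s=0: MISS | VC []
  [1] addr=0xee blk=29 s=1: MISS | VC []
  [2] addr=0xee blk=29 s=1: L1-HIT | VC []
  [3] addr=0x89 blk=17 s=1: MISS | VC [29]
  [4] addr=0xef blk=29 s=1: VC-HIT | VC [17]
  [5] addr=0xee blk=29 s=1: L1-HIT | VC [17]
  [6] addr=0xec blk=29 s=1: L1-HIT | VC [17]
  [7] addr=0xed blk=29 s=1: L1-HIT | VC [17]
  [8] addr=0xe8 blk=29 s=1: L1-HIT | VC [17]
  [9] addr=0x23 blk=4 s=0: MISS | VC [17, 12]
  [10] addr=0x40 blk=8 s=0: MISS | VC [17, 12, 4]
  [11] addr=0x25 blk=4 s=0: VC-HIT | VC [17, 12, 8]

SEQ = [MISS, MISS, L1-HIT, MISS, VC-HIT, L1-HIT, L1-HIT, L1-HIT, L1-HIT, MISS, MISS, VC-HIT]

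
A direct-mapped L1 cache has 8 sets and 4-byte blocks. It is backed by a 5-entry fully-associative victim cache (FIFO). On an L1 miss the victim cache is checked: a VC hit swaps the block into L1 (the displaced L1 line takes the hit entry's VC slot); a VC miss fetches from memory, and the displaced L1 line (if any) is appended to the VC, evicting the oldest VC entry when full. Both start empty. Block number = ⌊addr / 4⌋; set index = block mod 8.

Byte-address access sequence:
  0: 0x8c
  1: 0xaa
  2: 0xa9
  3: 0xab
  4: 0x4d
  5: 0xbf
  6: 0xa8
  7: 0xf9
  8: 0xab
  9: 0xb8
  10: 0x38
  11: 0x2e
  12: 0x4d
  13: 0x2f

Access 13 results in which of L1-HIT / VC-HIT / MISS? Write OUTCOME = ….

OUTCOME = VC-HIT

0: 0x8c (blk 35, set 3) → MISS  vc=[]
1: 0xaa (blk 42, set 2) → MISS  vc=[]
2: 0xa9 (blk 42, set 2) → L1-HIT  vc=[]
3: 0xab (blk 42, set 2) → L1-HIT  vc=[]
4: 0x4d (blk 19, set 3) → MISS  vc=[35]
5: 0xbf (blk 47, set 7) → MISS  vc=[35]
6: 0xa8 (blk 42, set 2) → L1-HIT  vc=[35]
7: 0xf9 (blk 62, set 6) → MISS  vc=[35]
8: 0xab (blk 42, set 2) → L1-HIT  vc=[35]
9: 0xb8 (blk 46, set 6) → MISS  vc=[35, 62]
10: 0x38 (blk 14, set 6) → MISS  vc=[35, 62, 46]
11: 0x2e (blk 11, set 3) → MISS  vc=[35, 62, 46, 19]
12: 0x4d (blk 19, set 3) → VC-HIT  vc=[35, 62, 46, 11]
13: 0x2f (blk 11, set 3) → VC-HIT  vc=[35, 62, 46, 19]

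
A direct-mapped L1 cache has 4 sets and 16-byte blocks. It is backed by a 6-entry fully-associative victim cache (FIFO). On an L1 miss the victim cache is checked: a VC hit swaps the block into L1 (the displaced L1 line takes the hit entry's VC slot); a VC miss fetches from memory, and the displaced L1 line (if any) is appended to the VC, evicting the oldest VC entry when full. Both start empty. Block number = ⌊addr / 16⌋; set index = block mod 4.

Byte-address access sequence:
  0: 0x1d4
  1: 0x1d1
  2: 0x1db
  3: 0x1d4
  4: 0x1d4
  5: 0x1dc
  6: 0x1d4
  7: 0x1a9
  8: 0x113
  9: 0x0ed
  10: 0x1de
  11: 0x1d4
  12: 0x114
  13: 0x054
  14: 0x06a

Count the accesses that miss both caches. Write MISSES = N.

0: 0x1d4 (blk 29, set 1) → MISS  vc=[]
1: 0x1d1 (blk 29, set 1) → L1-HIT  vc=[]
2: 0x1db (blk 29, set 1) → L1-HIT  vc=[]
3: 0x1d4 (blk 29, set 1) → L1-HIT  vc=[]
4: 0x1d4 (blk 29, set 1) → L1-HIT  vc=[]
5: 0x1dc (blk 29, set 1) → L1-HIT  vc=[]
6: 0x1d4 (blk 29, set 1) → L1-HIT  vc=[]
7: 0x1a9 (blk 26, set 2) → MISS  vc=[]
8: 0x113 (blk 17, set 1) → MISS  vc=[29]
9: 0xed (blk 14, set 2) → MISS  vc=[29, 26]
10: 0x1de (blk 29, set 1) → VC-HIT  vc=[17, 26]
11: 0x1d4 (blk 29, set 1) → L1-HIT  vc=[17, 26]
12: 0x114 (blk 17, set 1) → VC-HIT  vc=[29, 26]
13: 0x54 (blk 5, set 1) → MISS  vc=[29, 26, 17]
14: 0x6a (blk 6, set 2) → MISS  vc=[29, 26, 17, 14]

MISSES = 6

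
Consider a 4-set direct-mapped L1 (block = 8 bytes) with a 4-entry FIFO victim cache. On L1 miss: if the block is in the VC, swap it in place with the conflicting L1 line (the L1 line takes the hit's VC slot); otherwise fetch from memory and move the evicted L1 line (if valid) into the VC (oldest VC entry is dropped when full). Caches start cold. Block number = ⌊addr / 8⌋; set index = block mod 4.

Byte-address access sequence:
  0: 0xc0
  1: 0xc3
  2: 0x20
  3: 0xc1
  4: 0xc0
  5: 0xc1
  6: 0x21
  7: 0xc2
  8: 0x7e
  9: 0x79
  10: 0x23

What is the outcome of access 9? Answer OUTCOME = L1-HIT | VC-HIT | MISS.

0: 0xc0 (blk 24, set 0) → MISS  vc=[]
1: 0xc3 (blk 24, set 0) → L1-HIT  vc=[]
2: 0x20 (blk 4, set 0) → MISS  vc=[24]
3: 0xc1 (blk 24, set 0) → VC-HIT  vc=[4]
4: 0xc0 (blk 24, set 0) → L1-HIT  vc=[4]
5: 0xc1 (blk 24, set 0) → L1-HIT  vc=[4]
6: 0x21 (blk 4, set 0) → VC-HIT  vc=[24]
7: 0xc2 (blk 24, set 0) → VC-HIT  vc=[4]
8: 0x7e (blk 15, set 3) → MISS  vc=[4]
9: 0x79 (blk 15, set 3) → L1-HIT  vc=[4]
10: 0x23 (blk 4, set 0) → VC-HIT  vc=[24]

OUTCOME = L1-HIT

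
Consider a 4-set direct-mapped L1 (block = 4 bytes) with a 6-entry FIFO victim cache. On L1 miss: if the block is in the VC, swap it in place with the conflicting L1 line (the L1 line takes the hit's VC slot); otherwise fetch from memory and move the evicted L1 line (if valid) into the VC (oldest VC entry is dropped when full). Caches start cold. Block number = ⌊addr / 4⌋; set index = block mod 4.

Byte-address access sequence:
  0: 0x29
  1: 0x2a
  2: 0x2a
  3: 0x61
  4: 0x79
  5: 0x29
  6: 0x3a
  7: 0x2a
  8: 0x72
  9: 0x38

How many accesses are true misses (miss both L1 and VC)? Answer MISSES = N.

MISSES = 5

#0 0x29→b10/s2 MISS; vc=[]
#1 0x2a→b10/s2 L1-HIT; vc=[]
#2 0x2a→b10/s2 L1-HIT; vc=[]
#3 0x61→b24/s0 MISS; vc=[]
#4 0x79→b30/s2 MISS; vc=[10]
#5 0x29→b10/s2 VC-HIT; vc=[30]
#6 0x3a→b14/s2 MISS; vc=[30,10]
#7 0x2a→b10/s2 VC-HIT; vc=[30,14]
#8 0x72→b28/s0 MISS; vc=[30,14,24]
#9 0x38→b14/s2 VC-HIT; vc=[30,10,24]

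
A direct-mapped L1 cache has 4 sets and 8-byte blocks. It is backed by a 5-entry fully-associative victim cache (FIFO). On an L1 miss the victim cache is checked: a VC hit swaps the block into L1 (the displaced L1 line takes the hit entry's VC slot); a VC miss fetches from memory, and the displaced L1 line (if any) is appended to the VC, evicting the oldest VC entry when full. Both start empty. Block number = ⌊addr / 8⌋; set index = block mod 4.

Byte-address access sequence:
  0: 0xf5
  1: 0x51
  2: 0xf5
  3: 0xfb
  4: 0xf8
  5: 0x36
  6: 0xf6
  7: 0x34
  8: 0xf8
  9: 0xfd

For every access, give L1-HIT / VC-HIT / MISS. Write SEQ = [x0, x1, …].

SEQ = [MISS, MISS, VC-HIT, MISS, L1-HIT, MISS, VC-HIT, VC-HIT, L1-HIT, L1-HIT]

#0 0xf5→b30/s2 MISS; vc=[]
#1 0x51→b10/s2 MISS; vc=[30]
#2 0xf5→b30/s2 VC-HIT; vc=[10]
#3 0xfb→b31/s3 MISS; vc=[10]
#4 0xf8→b31/s3 L1-HIT; vc=[10]
#5 0x36→b6/s2 MISS; vc=[10,30]
#6 0xf6→b30/s2 VC-HIT; vc=[10,6]
#7 0x34→b6/s2 VC-HIT; vc=[10,30]
#8 0xf8→b31/s3 L1-HIT; vc=[10,30]
#9 0xfd→b31/s3 L1-HIT; vc=[10,30]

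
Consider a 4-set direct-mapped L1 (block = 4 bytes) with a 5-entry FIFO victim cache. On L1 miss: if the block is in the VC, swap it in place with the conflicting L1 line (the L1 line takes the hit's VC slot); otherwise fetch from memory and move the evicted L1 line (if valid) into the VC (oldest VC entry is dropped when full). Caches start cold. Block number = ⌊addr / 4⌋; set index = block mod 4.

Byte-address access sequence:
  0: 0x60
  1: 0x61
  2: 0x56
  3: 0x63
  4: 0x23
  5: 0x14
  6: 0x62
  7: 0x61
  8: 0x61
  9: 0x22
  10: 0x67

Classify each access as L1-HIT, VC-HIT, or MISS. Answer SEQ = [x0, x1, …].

  [0] addr=0x60 blk=24 s=0: MISS | VC []
  [1] addr=0x61 blk=24 s=0: L1-HIT | VC []
  [2] addr=0x56 blk=21 s=1: MISS | VC []
  [3] addr=0x63 blk=24 s=0: L1-HIT | VC []
  [4] addr=0x23 blk=8 s=0: MISS | VC [24]
  [5] addr=0x14 blk=5 s=1: MISS | VC [24, 21]
  [6] addr=0x62 blk=24 s=0: VC-HIT | VC [8, 21]
  [7] addr=0x61 blk=24 s=0: L1-HIT | VC [8, 21]
  [8] addr=0x61 blk=24 s=0: L1-HIT | VC [8, 21]
  [9] addr=0x22 blk=8 s=0: VC-HIT | VC [24, 21]
  [10] addr=0x67 blk=25 s=1: MISS | VC [24, 21, 5]

SEQ = [MISS, L1-HIT, MISS, L1-HIT, MISS, MISS, VC-HIT, L1-HIT, L1-HIT, VC-HIT, MISS]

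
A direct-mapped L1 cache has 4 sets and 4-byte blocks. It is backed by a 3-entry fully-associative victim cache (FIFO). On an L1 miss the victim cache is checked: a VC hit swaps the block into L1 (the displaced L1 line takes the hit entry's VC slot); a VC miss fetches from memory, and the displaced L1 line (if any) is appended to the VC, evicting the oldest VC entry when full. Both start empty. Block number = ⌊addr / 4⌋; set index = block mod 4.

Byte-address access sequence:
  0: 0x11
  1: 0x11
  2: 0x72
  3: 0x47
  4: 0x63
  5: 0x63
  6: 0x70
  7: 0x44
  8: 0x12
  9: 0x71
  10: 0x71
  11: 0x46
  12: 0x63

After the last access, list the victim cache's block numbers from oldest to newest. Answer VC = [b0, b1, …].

VC = [4, 28]

#0 0x11→b4/s0 MISS; vc=[]
#1 0x11→b4/s0 L1-HIT; vc=[]
#2 0x72→b28/s0 MISS; vc=[4]
#3 0x47→b17/s1 MISS; vc=[4]
#4 0x63→b24/s0 MISS; vc=[4,28]
#5 0x63→b24/s0 L1-HIT; vc=[4,28]
#6 0x70→b28/s0 VC-HIT; vc=[4,24]
#7 0x44→b17/s1 L1-HIT; vc=[4,24]
#8 0x12→b4/s0 VC-HIT; vc=[28,24]
#9 0x71→b28/s0 VC-HIT; vc=[4,24]
#10 0x71→b28/s0 L1-HIT; vc=[4,24]
#11 0x46→b17/s1 L1-HIT; vc=[4,24]
#12 0x63→b24/s0 VC-HIT; vc=[4,28]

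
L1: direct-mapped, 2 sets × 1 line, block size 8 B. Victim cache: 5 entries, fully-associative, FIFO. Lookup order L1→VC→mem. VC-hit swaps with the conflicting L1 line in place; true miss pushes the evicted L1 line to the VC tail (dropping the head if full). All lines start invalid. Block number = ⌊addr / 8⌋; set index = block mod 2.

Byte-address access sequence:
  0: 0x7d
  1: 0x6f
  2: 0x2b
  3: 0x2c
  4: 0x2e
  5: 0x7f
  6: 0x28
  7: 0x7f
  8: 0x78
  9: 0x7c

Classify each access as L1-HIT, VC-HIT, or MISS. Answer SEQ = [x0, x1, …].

SEQ = [MISS, MISS, MISS, L1-HIT, L1-HIT, VC-HIT, VC-HIT, VC-HIT, L1-HIT, L1-HIT]

#0 0x7d→b15/s1 MISS; vc=[]
#1 0x6f→b13/s1 MISS; vc=[15]
#2 0x2b→b5/s1 MISS; vc=[15,13]
#3 0x2c→b5/s1 L1-HIT; vc=[15,13]
#4 0x2e→b5/s1 L1-HIT; vc=[15,13]
#5 0x7f→b15/s1 VC-HIT; vc=[5,13]
#6 0x28→b5/s1 VC-HIT; vc=[15,13]
#7 0x7f→b15/s1 VC-HIT; vc=[5,13]
#8 0x78→b15/s1 L1-HIT; vc=[5,13]
#9 0x7c→b15/s1 L1-HIT; vc=[5,13]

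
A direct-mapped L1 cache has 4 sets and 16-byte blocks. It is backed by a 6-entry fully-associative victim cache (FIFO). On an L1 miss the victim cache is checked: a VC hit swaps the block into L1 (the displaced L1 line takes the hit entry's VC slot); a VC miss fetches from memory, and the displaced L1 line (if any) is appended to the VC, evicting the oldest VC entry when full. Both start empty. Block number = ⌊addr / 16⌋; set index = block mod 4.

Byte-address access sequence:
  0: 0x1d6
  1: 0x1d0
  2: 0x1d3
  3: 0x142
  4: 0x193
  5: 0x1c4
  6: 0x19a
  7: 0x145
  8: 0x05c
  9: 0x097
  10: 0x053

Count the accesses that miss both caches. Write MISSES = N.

MISSES = 6

#0 0x1d6→b29/s1 MISS; vc=[]
#1 0x1d0→b29/s1 L1-HIT; vc=[]
#2 0x1d3→b29/s1 L1-HIT; vc=[]
#3 0x142→b20/s0 MISS; vc=[]
#4 0x193→b25/s1 MISS; vc=[29]
#5 0x1c4→b28/s0 MISS; vc=[29,20]
#6 0x19a→b25/s1 L1-HIT; vc=[29,20]
#7 0x145→b20/s0 VC-HIT; vc=[29,28]
#8 0x5c→b5/s1 MISS; vc=[29,28,25]
#9 0x97→b9/s1 MISS; vc=[29,28,25,5]
#10 0x53→b5/s1 VC-HIT; vc=[29,28,25,9]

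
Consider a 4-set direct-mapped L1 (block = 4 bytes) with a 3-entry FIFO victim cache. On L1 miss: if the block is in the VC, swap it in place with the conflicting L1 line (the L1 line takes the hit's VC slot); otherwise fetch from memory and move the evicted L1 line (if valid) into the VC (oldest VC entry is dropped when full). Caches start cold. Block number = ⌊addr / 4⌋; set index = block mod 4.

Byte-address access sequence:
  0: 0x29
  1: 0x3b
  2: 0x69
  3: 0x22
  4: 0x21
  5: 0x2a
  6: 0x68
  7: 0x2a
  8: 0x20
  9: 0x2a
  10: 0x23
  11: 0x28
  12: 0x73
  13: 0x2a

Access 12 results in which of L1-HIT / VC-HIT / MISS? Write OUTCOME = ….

OUTCOME = MISS

  [0] addr=0x29 blk=10 s=2: MISS | VC []
  [1] addr=0x3b blk=14 s=2: MISS | VC [10]
  [2] addr=0x69 blk=26 s=2: MISS | VC [10, 14]
  [3] addr=0x22 blk=8 s=0: MISS | VC [10, 14]
  [4] addr=0x21 blk=8 s=0: L1-HIT | VC [10, 14]
  [5] addr=0x2a blk=10 s=2: VC-HIT | VC [26, 14]
  [6] addr=0x68 blk=26 s=2: VC-HIT | VC [10, 14]
  [7] addr=0x2a blk=10 s=2: VC-HIT | VC [26, 14]
  [8] addr=0x20 blk=8 s=0: L1-HIT | VC [26, 14]
  [9] addr=0x2a blk=10 s=2: L1-HIT | VC [26, 14]
  [10] addr=0x23 blk=8 s=0: L1-HIT | VC [26, 14]
  [11] addr=0x28 blk=10 s=2: L1-HIT | VC [26, 14]
  [12] addr=0x73 blk=28 s=0: MISS | VC [26, 14, 8]
  [13] addr=0x2a blk=10 s=2: L1-HIT | VC [26, 14, 8]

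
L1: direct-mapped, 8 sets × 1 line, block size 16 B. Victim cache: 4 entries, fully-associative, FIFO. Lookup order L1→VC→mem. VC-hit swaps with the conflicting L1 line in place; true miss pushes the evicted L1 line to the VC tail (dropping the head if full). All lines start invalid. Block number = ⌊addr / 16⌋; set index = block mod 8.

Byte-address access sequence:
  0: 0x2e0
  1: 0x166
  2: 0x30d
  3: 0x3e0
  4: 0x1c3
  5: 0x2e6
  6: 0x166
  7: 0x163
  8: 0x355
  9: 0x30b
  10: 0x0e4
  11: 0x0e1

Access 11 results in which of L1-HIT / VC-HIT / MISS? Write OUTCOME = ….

OUTCOME = L1-HIT

0: 0x2e0 (blk 46, set 6) → MISS  vc=[]
1: 0x166 (blk 22, set 6) → MISS  vc=[46]
2: 0x30d (blk 48, set 0) → MISS  vc=[46]
3: 0x3e0 (blk 62, set 6) → MISS  vc=[46, 22]
4: 0x1c3 (blk 28, set 4) → MISS  vc=[46, 22]
5: 0x2e6 (blk 46, set 6) → VC-HIT  vc=[62, 22]
6: 0x166 (blk 22, set 6) → VC-HIT  vc=[62, 46]
7: 0x163 (blk 22, set 6) → L1-HIT  vc=[62, 46]
8: 0x355 (blk 53, set 5) → MISS  vc=[62, 46]
9: 0x30b (blk 48, set 0) → L1-HIT  vc=[62, 46]
10: 0xe4 (blk 14, set 6) → MISS  vc=[62, 46, 22]
11: 0xe1 (blk 14, set 6) → L1-HIT  vc=[62, 46, 22]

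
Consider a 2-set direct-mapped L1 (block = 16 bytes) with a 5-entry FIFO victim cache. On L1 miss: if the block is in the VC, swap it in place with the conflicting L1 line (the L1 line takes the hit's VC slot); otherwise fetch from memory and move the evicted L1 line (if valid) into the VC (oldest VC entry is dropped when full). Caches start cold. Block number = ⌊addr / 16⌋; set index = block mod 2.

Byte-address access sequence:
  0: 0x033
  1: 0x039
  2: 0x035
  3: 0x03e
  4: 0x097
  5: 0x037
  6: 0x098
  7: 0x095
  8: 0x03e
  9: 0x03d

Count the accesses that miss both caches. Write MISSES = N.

0: 0x33 (blk 3, set 1) → MISS  vc=[]
1: 0x39 (blk 3, set 1) → L1-HIT  vc=[]
2: 0x35 (blk 3, set 1) → L1-HIT  vc=[]
3: 0x3e (blk 3, set 1) → L1-HIT  vc=[]
4: 0x97 (blk 9, set 1) → MISS  vc=[3]
5: 0x37 (blk 3, set 1) → VC-HIT  vc=[9]
6: 0x98 (blk 9, set 1) → VC-HIT  vc=[3]
7: 0x95 (blk 9, set 1) → L1-HIT  vc=[3]
8: 0x3e (blk 3, set 1) → VC-HIT  vc=[9]
9: 0x3d (blk 3, set 1) → L1-HIT  vc=[9]

MISSES = 2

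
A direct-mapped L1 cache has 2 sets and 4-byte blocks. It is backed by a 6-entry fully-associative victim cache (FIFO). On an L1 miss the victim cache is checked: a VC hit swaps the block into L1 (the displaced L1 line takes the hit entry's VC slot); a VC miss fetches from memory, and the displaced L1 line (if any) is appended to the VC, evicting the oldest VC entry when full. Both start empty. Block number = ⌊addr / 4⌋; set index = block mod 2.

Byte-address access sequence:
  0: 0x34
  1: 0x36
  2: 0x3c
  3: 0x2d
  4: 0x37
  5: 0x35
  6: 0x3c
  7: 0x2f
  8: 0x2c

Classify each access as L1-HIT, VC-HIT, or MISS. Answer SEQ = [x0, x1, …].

  [0] addr=0x34 blk=13 s=1: MISS | VC []
  [1] addr=0x36 blk=13 s=1: L1-HIT | VC []
  [2] addr=0x3c blk=15 s=1: MISS | VC [13]
  [3] addr=0x2d blk=11 s=1: MISS | VC [13, 15]
  [4] addr=0x37 blk=13 s=1: VC-HIT | VC [11, 15]
  [5] addr=0x35 blk=13 s=1: L1-HIT | VC [11, 15]
  [6] addr=0x3c blk=15 s=1: VC-HIT | VC [11, 13]
  [7] addr=0x2f blk=11 s=1: VC-HIT | VC [15, 13]
  [8] addr=0x2c blk=11 s=1: L1-HIT | VC [15, 13]

SEQ = [MISS, L1-HIT, MISS, MISS, VC-HIT, L1-HIT, VC-HIT, VC-HIT, L1-HIT]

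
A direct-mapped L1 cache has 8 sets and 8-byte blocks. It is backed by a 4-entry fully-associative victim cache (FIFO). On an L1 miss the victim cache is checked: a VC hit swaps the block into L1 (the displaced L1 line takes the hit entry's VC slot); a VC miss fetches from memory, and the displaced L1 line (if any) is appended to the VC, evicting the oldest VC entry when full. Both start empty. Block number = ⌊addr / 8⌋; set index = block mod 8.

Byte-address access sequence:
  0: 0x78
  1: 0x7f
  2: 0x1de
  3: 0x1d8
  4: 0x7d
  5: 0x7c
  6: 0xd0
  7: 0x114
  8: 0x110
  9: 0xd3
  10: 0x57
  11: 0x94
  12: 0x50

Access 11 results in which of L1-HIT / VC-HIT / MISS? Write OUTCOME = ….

OUTCOME = MISS

  [0] addr=0x78 blk=15 s=7: MISS | VC []
  [1] addr=0x7f blk=15 s=7: L1-HIT | VC []
  [2] addr=0x1de blk=59 s=3: MISS | VC []
  [3] addr=0x1d8 blk=59 s=3: L1-HIT | VC []
  [4] addr=0x7d blk=15 s=7: L1-HIT | VC []
  [5] addr=0x7c blk=15 s=7: L1-HIT | VC []
  [6] addr=0xd0 blk=26 s=2: MISS | VC []
  [7] addr=0x114 blk=34 s=2: MISS | VC [26]
  [8] addr=0x110 blk=34 s=2: L1-HIT | VC [26]
  [9] addr=0xd3 blk=26 s=2: VC-HIT | VC [34]
  [10] addr=0x57 blk=10 s=2: MISS | VC [34, 26]
  [11] addr=0x94 blk=18 s=2: MISS | VC [34, 26, 10]
  [12] addr=0x50 blk=10 s=2: VC-HIT | VC [34, 26, 18]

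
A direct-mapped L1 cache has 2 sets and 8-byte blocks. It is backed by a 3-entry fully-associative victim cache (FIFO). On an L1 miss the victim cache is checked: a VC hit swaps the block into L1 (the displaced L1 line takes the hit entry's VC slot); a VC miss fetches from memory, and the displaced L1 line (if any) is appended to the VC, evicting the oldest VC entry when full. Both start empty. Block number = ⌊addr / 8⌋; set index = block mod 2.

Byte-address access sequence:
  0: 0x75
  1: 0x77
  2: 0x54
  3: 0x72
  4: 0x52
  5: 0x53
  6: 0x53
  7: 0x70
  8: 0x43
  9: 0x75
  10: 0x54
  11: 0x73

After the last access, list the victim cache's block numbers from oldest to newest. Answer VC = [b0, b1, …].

0: 0x75 (blk 14, set 0) → MISS  vc=[]
1: 0x77 (blk 14, set 0) → L1-HIT  vc=[]
2: 0x54 (blk 10, set 0) → MISS  vc=[14]
3: 0x72 (blk 14, set 0) → VC-HIT  vc=[10]
4: 0x52 (blk 10, set 0) → VC-HIT  vc=[14]
5: 0x53 (blk 10, set 0) → L1-HIT  vc=[14]
6: 0x53 (blk 10, set 0) → L1-HIT  vc=[14]
7: 0x70 (blk 14, set 0) → VC-HIT  vc=[10]
8: 0x43 (blk 8, set 0) → MISS  vc=[10, 14]
9: 0x75 (blk 14, set 0) → VC-HIT  vc=[10, 8]
10: 0x54 (blk 10, set 0) → VC-HIT  vc=[14, 8]
11: 0x73 (blk 14, set 0) → VC-HIT  vc=[10, 8]

VC = [10, 8]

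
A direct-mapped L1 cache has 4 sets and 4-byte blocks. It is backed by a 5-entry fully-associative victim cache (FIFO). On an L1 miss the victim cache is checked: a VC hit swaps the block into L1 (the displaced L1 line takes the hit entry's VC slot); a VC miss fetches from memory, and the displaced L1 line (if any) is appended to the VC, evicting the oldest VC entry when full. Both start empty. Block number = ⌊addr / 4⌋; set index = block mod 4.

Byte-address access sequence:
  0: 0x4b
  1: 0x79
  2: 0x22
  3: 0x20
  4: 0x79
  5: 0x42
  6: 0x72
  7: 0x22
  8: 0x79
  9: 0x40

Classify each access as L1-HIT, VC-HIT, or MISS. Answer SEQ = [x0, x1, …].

SEQ = [MISS, MISS, MISS, L1-HIT, L1-HIT, MISS, MISS, VC-HIT, L1-HIT, VC-HIT]

  [0] addr=0x4b blk=18 s=2: MISS | VC []
  [1] addr=0x79 blk=30 s=2: MISS | VC [18]
  [2] addr=0x22 blk=8 s=0: MISS | VC [18]
  [3] addr=0x20 blk=8 s=0: L1-HIT | VC [18]
  [4] addr=0x79 blk=30 s=2: L1-HIT | VC [18]
  [5] addr=0x42 blk=16 s=0: MISS | VC [18, 8]
  [6] addr=0x72 blk=28 s=0: MISS | VC [18, 8, 16]
  [7] addr=0x22 blk=8 s=0: VC-HIT | VC [18, 28, 16]
  [8] addr=0x79 blk=30 s=2: L1-HIT | VC [18, 28, 16]
  [9] addr=0x40 blk=16 s=0: VC-HIT | VC [18, 28, 8]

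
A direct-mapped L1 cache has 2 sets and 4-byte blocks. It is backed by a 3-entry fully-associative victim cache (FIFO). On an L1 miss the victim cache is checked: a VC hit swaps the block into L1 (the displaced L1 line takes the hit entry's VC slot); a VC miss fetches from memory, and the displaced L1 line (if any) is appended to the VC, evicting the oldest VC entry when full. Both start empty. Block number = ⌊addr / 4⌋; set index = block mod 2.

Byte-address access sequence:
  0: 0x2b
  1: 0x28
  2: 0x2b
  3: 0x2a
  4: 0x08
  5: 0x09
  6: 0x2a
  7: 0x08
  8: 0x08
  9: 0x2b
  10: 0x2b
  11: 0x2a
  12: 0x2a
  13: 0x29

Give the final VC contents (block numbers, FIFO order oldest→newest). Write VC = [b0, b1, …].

VC = [2]

#0 0x2b→b10/s0 MISS; vc=[]
#1 0x28→b10/s0 L1-HIT; vc=[]
#2 0x2b→b10/s0 L1-HIT; vc=[]
#3 0x2a→b10/s0 L1-HIT; vc=[]
#4 0x8→b2/s0 MISS; vc=[10]
#5 0x9→b2/s0 L1-HIT; vc=[10]
#6 0x2a→b10/s0 VC-HIT; vc=[2]
#7 0x8→b2/s0 VC-HIT; vc=[10]
#8 0x8→b2/s0 L1-HIT; vc=[10]
#9 0x2b→b10/s0 VC-HIT; vc=[2]
#10 0x2b→b10/s0 L1-HIT; vc=[2]
#11 0x2a→b10/s0 L1-HIT; vc=[2]
#12 0x2a→b10/s0 L1-HIT; vc=[2]
#13 0x29→b10/s0 L1-HIT; vc=[2]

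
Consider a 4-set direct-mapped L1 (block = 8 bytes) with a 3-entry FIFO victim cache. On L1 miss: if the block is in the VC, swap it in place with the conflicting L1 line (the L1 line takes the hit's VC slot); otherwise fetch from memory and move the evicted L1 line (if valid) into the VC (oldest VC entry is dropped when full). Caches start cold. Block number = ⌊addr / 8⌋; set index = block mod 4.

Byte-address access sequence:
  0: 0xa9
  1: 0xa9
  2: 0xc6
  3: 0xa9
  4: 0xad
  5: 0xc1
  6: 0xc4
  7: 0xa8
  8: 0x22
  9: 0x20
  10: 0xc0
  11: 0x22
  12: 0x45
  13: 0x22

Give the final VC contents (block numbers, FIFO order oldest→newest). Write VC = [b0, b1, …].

VC = [24, 8]

  [0] addr=0xa9 blk=21 s=1: MISS | VC []
  [1] addr=0xa9 blk=21 s=1: L1-HIT | VC []
  [2] addr=0xc6 blk=24 s=0: MISS | VC []
  [3] addr=0xa9 blk=21 s=1: L1-HIT | VC []
  [4] addr=0xad blk=21 s=1: L1-HIT | VC []
  [5] addr=0xc1 blk=24 s=0: L1-HIT | VC []
  [6] addr=0xc4 blk=24 s=0: L1-HIT | VC []
  [7] addr=0xa8 blk=21 s=1: L1-HIT | VC []
  [8] addr=0x22 blk=4 s=0: MISS | VC [24]
  [9] addr=0x20 blk=4 s=0: L1-HIT | VC [24]
  [10] addr=0xc0 blk=24 s=0: VC-HIT | VC [4]
  [11] addr=0x22 blk=4 s=0: VC-HIT | VC [24]
  [12] addr=0x45 blk=8 s=0: MISS | VC [24, 4]
  [13] addr=0x22 blk=4 s=0: VC-HIT | VC [24, 8]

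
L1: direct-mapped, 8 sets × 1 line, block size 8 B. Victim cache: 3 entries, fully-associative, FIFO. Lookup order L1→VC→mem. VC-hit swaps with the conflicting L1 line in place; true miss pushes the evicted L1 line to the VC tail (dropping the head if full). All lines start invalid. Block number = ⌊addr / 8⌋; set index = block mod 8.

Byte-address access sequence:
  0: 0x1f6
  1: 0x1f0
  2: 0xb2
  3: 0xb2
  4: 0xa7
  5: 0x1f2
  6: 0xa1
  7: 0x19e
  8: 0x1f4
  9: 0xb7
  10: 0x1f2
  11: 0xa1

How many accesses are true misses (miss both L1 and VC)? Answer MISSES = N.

MISSES = 4

  [0] addr=0x1f6 blk=62 s=6: MISS | VC []
  [1] addr=0x1f0 blk=62 s=6: L1-HIT | VC []
  [2] addr=0xb2 blk=22 s=6: MISS | VC [62]
  [3] addr=0xb2 blk=22 s=6: L1-HIT | VC [62]
  [4] addr=0xa7 blk=20 s=4: MISS | VC [62]
  [5] addr=0x1f2 blk=62 s=6: VC-HIT | VC [22]
  [6] addr=0xa1 blk=20 s=4: L1-HIT | VC [22]
  [7] addr=0x19e blk=51 s=3: MISS | VC [22]
  [8] addr=0x1f4 blk=62 s=6: L1-HIT | VC [22]
  [9] addr=0xb7 blk=22 s=6: VC-HIT | VC [62]
  [10] addr=0x1f2 blk=62 s=6: VC-HIT | VC [22]
  [11] addr=0xa1 blk=20 s=4: L1-HIT | VC [22]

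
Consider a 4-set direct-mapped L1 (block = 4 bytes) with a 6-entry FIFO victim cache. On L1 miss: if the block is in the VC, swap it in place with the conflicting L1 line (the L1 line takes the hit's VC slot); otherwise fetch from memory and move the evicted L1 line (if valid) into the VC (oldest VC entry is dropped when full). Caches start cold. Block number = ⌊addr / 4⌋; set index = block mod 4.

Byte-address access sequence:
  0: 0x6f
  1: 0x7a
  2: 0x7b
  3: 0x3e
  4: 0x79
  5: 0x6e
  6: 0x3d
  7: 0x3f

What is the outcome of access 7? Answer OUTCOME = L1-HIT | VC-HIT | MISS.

OUTCOME = L1-HIT

#0 0x6f→b27/s3 MISS; vc=[]
#1 0x7a→b30/s2 MISS; vc=[]
#2 0x7b→b30/s2 L1-HIT; vc=[]
#3 0x3e→b15/s3 MISS; vc=[27]
#4 0x79→b30/s2 L1-HIT; vc=[27]
#5 0x6e→b27/s3 VC-HIT; vc=[15]
#6 0x3d→b15/s3 VC-HIT; vc=[27]
#7 0x3f→b15/s3 L1-HIT; vc=[27]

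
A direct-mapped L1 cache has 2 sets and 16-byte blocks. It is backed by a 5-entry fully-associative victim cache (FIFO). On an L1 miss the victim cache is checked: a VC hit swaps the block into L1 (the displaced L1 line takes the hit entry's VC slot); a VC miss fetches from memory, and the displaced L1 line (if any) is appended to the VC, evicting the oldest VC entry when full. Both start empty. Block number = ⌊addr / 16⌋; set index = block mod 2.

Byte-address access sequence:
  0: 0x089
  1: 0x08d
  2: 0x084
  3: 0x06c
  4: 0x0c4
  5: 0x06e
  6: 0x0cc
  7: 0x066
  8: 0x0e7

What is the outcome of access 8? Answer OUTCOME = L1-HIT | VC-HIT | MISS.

OUTCOME = MISS

0: 0x89 (blk 8, set 0) → MISS  vc=[]
1: 0x8d (blk 8, set 0) → L1-HIT  vc=[]
2: 0x84 (blk 8, set 0) → L1-HIT  vc=[]
3: 0x6c (blk 6, set 0) → MISS  vc=[8]
4: 0xc4 (blk 12, set 0) → MISS  vc=[8, 6]
5: 0x6e (blk 6, set 0) → VC-HIT  vc=[8, 12]
6: 0xcc (blk 12, set 0) → VC-HIT  vc=[8, 6]
7: 0x66 (blk 6, set 0) → VC-HIT  vc=[8, 12]
8: 0xe7 (blk 14, set 0) → MISS  vc=[8, 12, 6]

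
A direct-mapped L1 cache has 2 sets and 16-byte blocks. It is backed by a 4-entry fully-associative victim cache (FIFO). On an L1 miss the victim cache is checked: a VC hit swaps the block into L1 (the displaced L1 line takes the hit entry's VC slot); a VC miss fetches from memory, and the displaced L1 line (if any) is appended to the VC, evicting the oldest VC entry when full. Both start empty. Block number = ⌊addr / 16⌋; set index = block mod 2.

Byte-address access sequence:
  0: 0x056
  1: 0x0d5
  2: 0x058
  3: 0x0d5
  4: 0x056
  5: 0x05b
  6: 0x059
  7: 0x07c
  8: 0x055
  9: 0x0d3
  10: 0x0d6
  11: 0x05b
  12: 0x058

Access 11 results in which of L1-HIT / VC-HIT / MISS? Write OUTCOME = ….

OUTCOME = VC-HIT

  [0] addr=0x56 blk=5 s=1: MISS | VC []
  [1] addr=0xd5 blk=13 s=1: MISS | VC [5]
  [2] addr=0x58 blk=5 s=1: VC-HIT | VC [13]
  [3] addr=0xd5 blk=13 s=1: VC-HIT | VC [5]
  [4] addr=0x56 blk=5 s=1: VC-HIT | VC [13]
  [5] addr=0x5b blk=5 s=1: L1-HIT | VC [13]
  [6] addr=0x59 blk=5 s=1: L1-HIT | VC [13]
  [7] addr=0x7c blk=7 s=1: MISS | VC [13, 5]
  [8] addr=0x55 blk=5 s=1: VC-HIT | VC [13, 7]
  [9] addr=0xd3 blk=13 s=1: VC-HIT | VC [5, 7]
  [10] addr=0xd6 blk=13 s=1: L1-HIT | VC [5, 7]
  [11] addr=0x5b blk=5 s=1: VC-HIT | VC [13, 7]
  [12] addr=0x58 blk=5 s=1: L1-HIT | VC [13, 7]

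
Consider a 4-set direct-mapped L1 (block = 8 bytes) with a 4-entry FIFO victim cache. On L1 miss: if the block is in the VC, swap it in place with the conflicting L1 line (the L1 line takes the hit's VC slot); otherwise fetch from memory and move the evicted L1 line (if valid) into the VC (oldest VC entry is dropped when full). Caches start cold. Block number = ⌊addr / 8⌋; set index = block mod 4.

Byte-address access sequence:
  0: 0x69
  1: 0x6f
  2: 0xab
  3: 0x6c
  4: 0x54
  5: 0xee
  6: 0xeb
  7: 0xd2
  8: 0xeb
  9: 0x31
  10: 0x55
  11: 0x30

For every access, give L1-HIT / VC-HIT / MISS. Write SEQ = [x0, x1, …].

SEQ = [MISS, L1-HIT, MISS, VC-HIT, MISS, MISS, L1-HIT, MISS, L1-HIT, MISS, VC-HIT, VC-HIT]

#0 0x69→b13/s1 MISS; vc=[]
#1 0x6f→b13/s1 L1-HIT; vc=[]
#2 0xab→b21/s1 MISS; vc=[13]
#3 0x6c→b13/s1 VC-HIT; vc=[21]
#4 0x54→b10/s2 MISS; vc=[21]
#5 0xee→b29/s1 MISS; vc=[21,13]
#6 0xeb→b29/s1 L1-HIT; vc=[21,13]
#7 0xd2→b26/s2 MISS; vc=[21,13,10]
#8 0xeb→b29/s1 L1-HIT; vc=[21,13,10]
#9 0x31→b6/s2 MISS; vc=[21,13,10,26]
#10 0x55→b10/s2 VC-HIT; vc=[21,13,6,26]
#11 0x30→b6/s2 VC-HIT; vc=[21,13,10,26]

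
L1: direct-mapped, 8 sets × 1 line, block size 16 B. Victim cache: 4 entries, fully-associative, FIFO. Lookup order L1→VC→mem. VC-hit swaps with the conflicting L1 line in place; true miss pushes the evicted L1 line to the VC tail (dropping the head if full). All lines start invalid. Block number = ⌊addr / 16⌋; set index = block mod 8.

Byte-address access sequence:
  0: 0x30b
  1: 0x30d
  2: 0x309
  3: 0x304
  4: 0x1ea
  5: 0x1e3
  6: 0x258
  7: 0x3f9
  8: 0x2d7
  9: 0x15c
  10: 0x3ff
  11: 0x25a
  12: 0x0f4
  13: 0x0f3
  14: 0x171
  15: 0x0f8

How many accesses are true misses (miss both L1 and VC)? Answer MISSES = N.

MISSES = 8

#0 0x30b→b48/s0 MISS; vc=[]
#1 0x30d→b48/s0 L1-HIT; vc=[]
#2 0x309→b48/s0 L1-HIT; vc=[]
#3 0x304→b48/s0 L1-HIT; vc=[]
#4 0x1ea→b30/s6 MISS; vc=[]
#5 0x1e3→b30/s6 L1-HIT; vc=[]
#6 0x258→b37/s5 MISS; vc=[]
#7 0x3f9→b63/s7 MISS; vc=[]
#8 0x2d7→b45/s5 MISS; vc=[37]
#9 0x15c→b21/s5 MISS; vc=[37,45]
#10 0x3ff→b63/s7 L1-HIT; vc=[37,45]
#11 0x25a→b37/s5 VC-HIT; vc=[21,45]
#12 0xf4→b15/s7 MISS; vc=[21,45,63]
#13 0xf3→b15/s7 L1-HIT; vc=[21,45,63]
#14 0x171→b23/s7 MISS; vc=[21,45,63,15]
#15 0xf8→b15/s7 VC-HIT; vc=[21,45,63,23]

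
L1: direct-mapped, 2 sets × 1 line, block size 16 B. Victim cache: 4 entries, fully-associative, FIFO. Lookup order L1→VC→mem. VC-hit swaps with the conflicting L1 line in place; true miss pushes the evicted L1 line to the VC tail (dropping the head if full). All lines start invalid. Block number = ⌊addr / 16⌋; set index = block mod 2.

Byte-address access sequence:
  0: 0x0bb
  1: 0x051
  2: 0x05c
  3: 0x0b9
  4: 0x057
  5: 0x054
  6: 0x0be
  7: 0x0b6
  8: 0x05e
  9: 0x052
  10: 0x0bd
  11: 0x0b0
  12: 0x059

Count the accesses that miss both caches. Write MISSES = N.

MISSES = 2

0: 0xbb (blk 11, set 1) → MISS  vc=[]
1: 0x51 (blk 5, set 1) → MISS  vc=[11]
2: 0x5c (blk 5, set 1) → L1-HIT  vc=[11]
3: 0xb9 (blk 11, set 1) → VC-HIT  vc=[5]
4: 0x57 (blk 5, set 1) → VC-HIT  vc=[11]
5: 0x54 (blk 5, set 1) → L1-HIT  vc=[11]
6: 0xbe (blk 11, set 1) → VC-HIT  vc=[5]
7: 0xb6 (blk 11, set 1) → L1-HIT  vc=[5]
8: 0x5e (blk 5, set 1) → VC-HIT  vc=[11]
9: 0x52 (blk 5, set 1) → L1-HIT  vc=[11]
10: 0xbd (blk 11, set 1) → VC-HIT  vc=[5]
11: 0xb0 (blk 11, set 1) → L1-HIT  vc=[5]
12: 0x59 (blk 5, set 1) → VC-HIT  vc=[11]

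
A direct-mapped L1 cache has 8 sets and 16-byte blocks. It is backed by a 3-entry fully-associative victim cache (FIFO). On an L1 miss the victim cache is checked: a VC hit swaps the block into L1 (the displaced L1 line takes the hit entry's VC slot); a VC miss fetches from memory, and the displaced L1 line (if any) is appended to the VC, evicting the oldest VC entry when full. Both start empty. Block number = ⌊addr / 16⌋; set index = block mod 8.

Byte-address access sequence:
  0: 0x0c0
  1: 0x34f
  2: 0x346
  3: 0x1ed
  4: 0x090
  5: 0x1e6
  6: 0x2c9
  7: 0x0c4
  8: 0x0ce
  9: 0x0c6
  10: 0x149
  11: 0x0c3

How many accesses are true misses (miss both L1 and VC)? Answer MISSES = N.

#0 0xc0→b12/s4 MISS; vc=[]
#1 0x34f→b52/s4 MISS; vc=[12]
#2 0x346→b52/s4 L1-HIT; vc=[12]
#3 0x1ed→b30/s6 MISS; vc=[12]
#4 0x90→b9/s1 MISS; vc=[12]
#5 0x1e6→b30/s6 L1-HIT; vc=[12]
#6 0x2c9→b44/s4 MISS; vc=[12,52]
#7 0xc4→b12/s4 VC-HIT; vc=[44,52]
#8 0xce→b12/s4 L1-HIT; vc=[44,52]
#9 0xc6→b12/s4 L1-HIT; vc=[44,52]
#10 0x149→b20/s4 MISS; vc=[44,52,12]
#11 0xc3→b12/s4 VC-HIT; vc=[44,52,20]

MISSES = 6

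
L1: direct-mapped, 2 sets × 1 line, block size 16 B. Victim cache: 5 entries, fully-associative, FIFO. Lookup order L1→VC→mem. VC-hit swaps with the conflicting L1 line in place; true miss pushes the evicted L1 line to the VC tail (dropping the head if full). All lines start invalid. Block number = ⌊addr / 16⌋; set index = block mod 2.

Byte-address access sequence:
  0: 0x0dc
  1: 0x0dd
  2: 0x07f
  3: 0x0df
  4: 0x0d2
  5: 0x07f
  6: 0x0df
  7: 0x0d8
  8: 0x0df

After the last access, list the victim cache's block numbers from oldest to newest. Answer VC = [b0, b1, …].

VC = [7]

  [0] addr=0xdc blk=13 s=1: MISS | VC []
  [1] addr=0xdd blk=13 s=1: L1-HIT | VC []
  [2] addr=0x7f blk=7 s=1: MISS | VC [13]
  [3] addr=0xdf blk=13 s=1: VC-HIT | VC [7]
  [4] addr=0xd2 blk=13 s=1: L1-HIT | VC [7]
  [5] addr=0x7f blk=7 s=1: VC-HIT | VC [13]
  [6] addr=0xdf blk=13 s=1: VC-HIT | VC [7]
  [7] addr=0xd8 blk=13 s=1: L1-HIT | VC [7]
  [8] addr=0xdf blk=13 s=1: L1-HIT | VC [7]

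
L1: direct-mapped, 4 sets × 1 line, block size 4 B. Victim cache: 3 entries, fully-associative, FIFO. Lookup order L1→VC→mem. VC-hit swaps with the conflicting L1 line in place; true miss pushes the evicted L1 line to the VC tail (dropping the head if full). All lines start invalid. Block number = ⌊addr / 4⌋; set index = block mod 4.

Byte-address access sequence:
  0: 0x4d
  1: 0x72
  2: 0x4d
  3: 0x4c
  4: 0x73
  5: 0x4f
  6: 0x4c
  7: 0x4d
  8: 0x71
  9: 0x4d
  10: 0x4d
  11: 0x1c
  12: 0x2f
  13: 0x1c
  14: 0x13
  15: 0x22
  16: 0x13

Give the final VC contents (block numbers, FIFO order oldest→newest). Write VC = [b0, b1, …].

VC = [11, 28, 8]

#0 0x4d→b19/s3 MISS; vc=[]
#1 0x72→b28/s0 MISS; vc=[]
#2 0x4d→b19/s3 L1-HIT; vc=[]
#3 0x4c→b19/s3 L1-HIT; vc=[]
#4 0x73→b28/s0 L1-HIT; vc=[]
#5 0x4f→b19/s3 L1-HIT; vc=[]
#6 0x4c→b19/s3 L1-HIT; vc=[]
#7 0x4d→b19/s3 L1-HIT; vc=[]
#8 0x71→b28/s0 L1-HIT; vc=[]
#9 0x4d→b19/s3 L1-HIT; vc=[]
#10 0x4d→b19/s3 L1-HIT; vc=[]
#11 0x1c→b7/s3 MISS; vc=[19]
#12 0x2f→b11/s3 MISS; vc=[19,7]
#13 0x1c→b7/s3 VC-HIT; vc=[19,11]
#14 0x13→b4/s0 MISS; vc=[19,11,28]
#15 0x22→b8/s0 MISS; vc=[11,28,4]
#16 0x13→b4/s0 VC-HIT; vc=[11,28,8]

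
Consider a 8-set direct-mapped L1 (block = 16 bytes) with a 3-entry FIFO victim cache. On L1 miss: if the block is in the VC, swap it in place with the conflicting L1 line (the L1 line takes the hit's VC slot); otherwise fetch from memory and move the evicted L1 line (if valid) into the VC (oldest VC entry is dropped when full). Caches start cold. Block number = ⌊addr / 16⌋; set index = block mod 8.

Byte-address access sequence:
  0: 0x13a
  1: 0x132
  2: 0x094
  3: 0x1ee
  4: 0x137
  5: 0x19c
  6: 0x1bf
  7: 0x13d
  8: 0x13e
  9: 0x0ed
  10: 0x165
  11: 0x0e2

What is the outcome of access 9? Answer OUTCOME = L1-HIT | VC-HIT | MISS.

OUTCOME = MISS

0: 0x13a (blk 19, set 3) → MISS  vc=[]
1: 0x132 (blk 19, set 3) → L1-HIT  vc=[]
2: 0x94 (blk 9, set 1) → MISS  vc=[]
3: 0x1ee (blk 30, set 6) → MISS  vc=[]
4: 0x137 (blk 19, set 3) → L1-HIT  vc=[]
5: 0x19c (blk 25, set 1) → MISS  vc=[9]
6: 0x1bf (blk 27, set 3) → MISS  vc=[9, 19]
7: 0x13d (blk 19, set 3) → VC-HIT  vc=[9, 27]
8: 0x13e (blk 19, set 3) → L1-HIT  vc=[9, 27]
9: 0xed (blk 14, set 6) → MISS  vc=[9, 27, 30]
10: 0x165 (blk 22, set 6) → MISS  vc=[27, 30, 14]
11: 0xe2 (blk 14, set 6) → VC-HIT  vc=[27, 30, 22]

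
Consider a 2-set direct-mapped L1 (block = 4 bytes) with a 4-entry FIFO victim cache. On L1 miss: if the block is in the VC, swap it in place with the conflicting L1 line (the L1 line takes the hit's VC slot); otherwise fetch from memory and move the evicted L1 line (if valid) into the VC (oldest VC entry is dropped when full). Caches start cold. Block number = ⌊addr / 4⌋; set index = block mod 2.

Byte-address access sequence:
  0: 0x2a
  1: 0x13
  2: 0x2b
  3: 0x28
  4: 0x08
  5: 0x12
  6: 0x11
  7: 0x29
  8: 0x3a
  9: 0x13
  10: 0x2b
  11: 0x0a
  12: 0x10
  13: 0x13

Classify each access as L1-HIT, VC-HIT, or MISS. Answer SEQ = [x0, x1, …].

  [0] addr=0x2a blk=10 s=0: MISS | VC []
  [1] addr=0x13 blk=4 s=0: MISS | VC [10]
  [2] addr=0x2b blk=10 s=0: VC-HIT | VC [4]
  [3] addr=0x28 blk=10 s=0: L1-HIT | VC [4]
  [4] addr=0x8 blk=2 s=0: MISS | VC [4, 10]
  [5] addr=0x12 blk=4 s=0: VC-HIT | VC [2, 10]
  [6] addr=0x11 blk=4 s=0: L1-HIT | VC [2, 10]
  [7] addr=0x29 blk=10 s=0: VC-HIT | VC [2, 4]
  [8] addr=0x3a blk=14 s=0: MISS | VC [2, 4, 10]
  [9] addr=0x13 blk=4 s=0: VC-HIT | VC [2, 14, 10]
  [10] addr=0x2b blk=10 s=0: VC-HIT | VC [2, 14, 4]
  [11] addr=0xa blk=2 s=0: VC-HIT | VC [10, 14, 4]
  [12] addr=0x10 blk=4 s=0: VC-HIT | VC [10, 14, 2]
  [13] addr=0x13 blk=4 s=0: L1-HIT | VC [10, 14, 2]

SEQ = [MISS, MISS, VC-HIT, L1-HIT, MISS, VC-HIT, L1-HIT, VC-HIT, MISS, VC-HIT, VC-HIT, VC-HIT, VC-HIT, L1-HIT]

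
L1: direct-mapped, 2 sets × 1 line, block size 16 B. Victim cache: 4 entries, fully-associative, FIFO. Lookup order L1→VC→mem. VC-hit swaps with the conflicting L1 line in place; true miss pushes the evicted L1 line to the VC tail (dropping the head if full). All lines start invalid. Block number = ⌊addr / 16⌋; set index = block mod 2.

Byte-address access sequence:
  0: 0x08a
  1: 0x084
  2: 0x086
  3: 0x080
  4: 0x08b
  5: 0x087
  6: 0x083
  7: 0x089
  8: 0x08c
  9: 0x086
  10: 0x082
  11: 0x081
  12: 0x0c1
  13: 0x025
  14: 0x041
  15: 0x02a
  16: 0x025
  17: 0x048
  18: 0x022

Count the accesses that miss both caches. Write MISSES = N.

MISSES = 4

#0 0x8a→b8/s0 MISS; vc=[]
#1 0x84→b8/s0 L1-HIT; vc=[]
#2 0x86→b8/s0 L1-HIT; vc=[]
#3 0x80→b8/s0 L1-HIT; vc=[]
#4 0x8b→b8/s0 L1-HIT; vc=[]
#5 0x87→b8/s0 L1-HIT; vc=[]
#6 0x83→b8/s0 L1-HIT; vc=[]
#7 0x89→b8/s0 L1-HIT; vc=[]
#8 0x8c→b8/s0 L1-HIT; vc=[]
#9 0x86→b8/s0 L1-HIT; vc=[]
#10 0x82→b8/s0 L1-HIT; vc=[]
#11 0x81→b8/s0 L1-HIT; vc=[]
#12 0xc1→b12/s0 MISS; vc=[8]
#13 0x25→b2/s0 MISS; vc=[8,12]
#14 0x41→b4/s0 MISS; vc=[8,12,2]
#15 0x2a→b2/s0 VC-HIT; vc=[8,12,4]
#16 0x25→b2/s0 L1-HIT; vc=[8,12,4]
#17 0x48→b4/s0 VC-HIT; vc=[8,12,2]
#18 0x22→b2/s0 VC-HIT; vc=[8,12,4]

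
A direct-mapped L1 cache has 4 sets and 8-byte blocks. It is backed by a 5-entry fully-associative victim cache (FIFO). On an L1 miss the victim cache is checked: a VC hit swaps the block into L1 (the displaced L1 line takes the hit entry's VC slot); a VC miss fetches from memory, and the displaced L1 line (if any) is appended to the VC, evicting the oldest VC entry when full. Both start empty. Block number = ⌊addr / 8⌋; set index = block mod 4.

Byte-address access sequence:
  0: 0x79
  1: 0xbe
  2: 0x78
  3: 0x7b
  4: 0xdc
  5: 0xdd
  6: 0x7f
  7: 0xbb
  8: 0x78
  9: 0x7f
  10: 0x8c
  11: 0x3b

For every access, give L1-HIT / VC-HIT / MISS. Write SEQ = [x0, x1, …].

SEQ = [MISS, MISS, VC-HIT, L1-HIT, MISS, L1-HIT, VC-HIT, VC-HIT, VC-HIT, L1-HIT, MISS, MISS]

  [0] addr=0x79 blk=15 s=3: MISS | VC []
  [1] addr=0xbe blk=23 s=3: MISS | VC [15]
  [2] addr=0x78 blk=15 s=3: VC-HIT | VC [23]
  [3] addr=0x7b blk=15 s=3: L1-HIT | VC [23]
  [4] addr=0xdc blk=27 s=3: MISS | VC [23, 15]
  [5] addr=0xdd blk=27 s=3: L1-HIT | VC [23, 15]
  [6] addr=0x7f blk=15 s=3: VC-HIT | VC [23, 27]
  [7] addr=0xbb blk=23 s=3: VC-HIT | VC [15, 27]
  [8] addr=0x78 blk=15 s=3: VC-HIT | VC [23, 27]
  [9] addr=0x7f blk=15 s=3: L1-HIT | VC [23, 27]
  [10] addr=0x8c blk=17 s=1: MISS | VC [23, 27]
  [11] addr=0x3b blk=7 s=3: MISS | VC [23, 27, 15]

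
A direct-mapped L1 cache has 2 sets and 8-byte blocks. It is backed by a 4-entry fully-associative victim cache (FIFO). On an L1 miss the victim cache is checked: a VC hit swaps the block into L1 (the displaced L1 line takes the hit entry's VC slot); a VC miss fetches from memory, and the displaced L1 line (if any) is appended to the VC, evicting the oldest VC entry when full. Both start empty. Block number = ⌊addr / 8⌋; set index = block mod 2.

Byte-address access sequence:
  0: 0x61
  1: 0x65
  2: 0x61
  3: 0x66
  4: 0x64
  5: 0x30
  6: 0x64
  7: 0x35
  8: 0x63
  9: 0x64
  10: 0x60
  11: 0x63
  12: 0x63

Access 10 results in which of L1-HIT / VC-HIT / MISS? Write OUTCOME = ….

  [0] addr=0x61 blk=12 s=0: MISS | VC []
  [1] addr=0x65 blk=12 s=0: L1-HIT | VC []
  [2] addr=0x61 blk=12 s=0: L1-HIT | VC []
  [3] addr=0x66 blk=12 s=0: L1-HIT | VC []
  [4] addr=0x64 blk=12 s=0: L1-HIT | VC []
  [5] addr=0x30 blk=6 s=0: MISS | VC [12]
  [6] addr=0x64 blk=12 s=0: VC-HIT | VC [6]
  [7] addr=0x35 blk=6 s=0: VC-HIT | VC [12]
  [8] addr=0x63 blk=12 s=0: VC-HIT | VC [6]
  [9] addr=0x64 blk=12 s=0: L1-HIT | VC [6]
  [10] addr=0x60 blk=12 s=0: L1-HIT | VC [6]
  [11] addr=0x63 blk=12 s=0: L1-HIT | VC [6]
  [12] addr=0x63 blk=12 s=0: L1-HIT | VC [6]

OUTCOME = L1-HIT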